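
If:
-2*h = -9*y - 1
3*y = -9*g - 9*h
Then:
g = -29*y/6 - 1/2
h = 9*y/2 + 1/2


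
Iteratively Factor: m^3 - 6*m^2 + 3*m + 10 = (m - 5)*(m^2 - m - 2) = (m - 5)*(m - 2)*(m + 1)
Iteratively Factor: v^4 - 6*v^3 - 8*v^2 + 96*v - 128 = (v - 2)*(v^3 - 4*v^2 - 16*v + 64) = (v - 2)*(v + 4)*(v^2 - 8*v + 16) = (v - 4)*(v - 2)*(v + 4)*(v - 4)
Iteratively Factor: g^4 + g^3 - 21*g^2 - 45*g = (g - 5)*(g^3 + 6*g^2 + 9*g) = (g - 5)*(g + 3)*(g^2 + 3*g) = g*(g - 5)*(g + 3)*(g + 3)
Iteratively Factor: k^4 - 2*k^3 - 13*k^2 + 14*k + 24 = (k + 1)*(k^3 - 3*k^2 - 10*k + 24) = (k - 2)*(k + 1)*(k^2 - k - 12) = (k - 2)*(k + 1)*(k + 3)*(k - 4)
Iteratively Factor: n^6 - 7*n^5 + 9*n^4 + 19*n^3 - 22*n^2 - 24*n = (n)*(n^5 - 7*n^4 + 9*n^3 + 19*n^2 - 22*n - 24) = n*(n - 3)*(n^4 - 4*n^3 - 3*n^2 + 10*n + 8) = n*(n - 3)*(n - 2)*(n^3 - 2*n^2 - 7*n - 4) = n*(n - 4)*(n - 3)*(n - 2)*(n^2 + 2*n + 1) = n*(n - 4)*(n - 3)*(n - 2)*(n + 1)*(n + 1)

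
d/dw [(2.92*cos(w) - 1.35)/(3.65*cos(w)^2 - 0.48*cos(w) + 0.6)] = (10.658*cos(w)^2 - 9.855*cos(w) - 1.104)*sin(w)/(13.3225*cos(w)^4 - 3.504*cos(w)^3 + 4.6104*cos(w)^2 - 0.576*cos(w) + 0.36)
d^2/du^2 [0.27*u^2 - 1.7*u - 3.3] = 0.540000000000000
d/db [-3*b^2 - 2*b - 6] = -6*b - 2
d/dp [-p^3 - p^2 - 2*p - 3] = -3*p^2 - 2*p - 2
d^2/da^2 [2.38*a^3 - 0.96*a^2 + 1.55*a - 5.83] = 14.28*a - 1.92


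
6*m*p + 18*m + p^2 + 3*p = (6*m + p)*(p + 3)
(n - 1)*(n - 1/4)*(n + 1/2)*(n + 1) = n^4 + n^3/4 - 9*n^2/8 - n/4 + 1/8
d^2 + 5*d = d*(d + 5)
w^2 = w^2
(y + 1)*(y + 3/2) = y^2 + 5*y/2 + 3/2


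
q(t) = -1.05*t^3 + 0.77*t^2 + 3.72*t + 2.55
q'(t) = -3.15*t^2 + 1.54*t + 3.72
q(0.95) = 5.88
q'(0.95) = 2.34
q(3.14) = -10.68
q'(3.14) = -22.50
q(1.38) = 6.39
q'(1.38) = -0.15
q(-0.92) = 0.60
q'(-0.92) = -0.36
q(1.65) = 6.07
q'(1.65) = -2.31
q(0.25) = 3.51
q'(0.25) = 3.91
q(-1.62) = 3.01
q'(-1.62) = -7.04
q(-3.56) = 46.44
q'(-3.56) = -41.68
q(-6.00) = 234.75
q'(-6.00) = -118.92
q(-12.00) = 1883.19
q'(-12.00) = -468.36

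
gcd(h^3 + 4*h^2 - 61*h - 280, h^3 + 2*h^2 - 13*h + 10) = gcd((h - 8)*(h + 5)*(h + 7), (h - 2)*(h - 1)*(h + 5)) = h + 5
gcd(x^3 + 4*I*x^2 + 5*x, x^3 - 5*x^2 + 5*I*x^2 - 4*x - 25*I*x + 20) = 1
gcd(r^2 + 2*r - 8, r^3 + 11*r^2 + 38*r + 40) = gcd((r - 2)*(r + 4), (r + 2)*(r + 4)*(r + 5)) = r + 4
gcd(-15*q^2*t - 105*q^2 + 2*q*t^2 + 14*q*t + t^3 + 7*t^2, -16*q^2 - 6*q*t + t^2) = 1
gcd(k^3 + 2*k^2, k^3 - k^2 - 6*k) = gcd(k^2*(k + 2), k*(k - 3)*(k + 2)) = k^2 + 2*k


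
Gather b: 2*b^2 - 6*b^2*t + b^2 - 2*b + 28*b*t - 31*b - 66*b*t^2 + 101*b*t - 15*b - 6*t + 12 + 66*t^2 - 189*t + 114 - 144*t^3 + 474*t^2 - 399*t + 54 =b^2*(3 - 6*t) + b*(-66*t^2 + 129*t - 48) - 144*t^3 + 540*t^2 - 594*t + 180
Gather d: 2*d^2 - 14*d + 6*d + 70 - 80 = 2*d^2 - 8*d - 10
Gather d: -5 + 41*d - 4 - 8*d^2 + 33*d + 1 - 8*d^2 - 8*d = -16*d^2 + 66*d - 8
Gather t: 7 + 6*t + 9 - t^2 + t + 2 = -t^2 + 7*t + 18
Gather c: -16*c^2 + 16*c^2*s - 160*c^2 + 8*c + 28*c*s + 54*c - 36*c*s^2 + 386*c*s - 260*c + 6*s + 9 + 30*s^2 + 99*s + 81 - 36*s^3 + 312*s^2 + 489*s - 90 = c^2*(16*s - 176) + c*(-36*s^2 + 414*s - 198) - 36*s^3 + 342*s^2 + 594*s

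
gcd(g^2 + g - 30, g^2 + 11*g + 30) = g + 6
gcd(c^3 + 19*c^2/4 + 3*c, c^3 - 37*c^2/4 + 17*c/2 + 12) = c + 3/4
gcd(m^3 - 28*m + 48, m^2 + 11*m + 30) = m + 6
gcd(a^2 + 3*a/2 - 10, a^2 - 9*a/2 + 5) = a - 5/2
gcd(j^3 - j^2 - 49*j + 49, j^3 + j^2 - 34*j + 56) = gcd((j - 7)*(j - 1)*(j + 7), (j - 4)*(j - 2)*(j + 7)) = j + 7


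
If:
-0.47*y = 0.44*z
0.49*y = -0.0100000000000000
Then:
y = -0.02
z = 0.02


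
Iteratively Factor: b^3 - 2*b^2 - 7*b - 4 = (b - 4)*(b^2 + 2*b + 1) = (b - 4)*(b + 1)*(b + 1)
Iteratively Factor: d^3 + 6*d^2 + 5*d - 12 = (d + 4)*(d^2 + 2*d - 3) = (d + 3)*(d + 4)*(d - 1)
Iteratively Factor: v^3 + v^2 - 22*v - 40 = (v + 4)*(v^2 - 3*v - 10) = (v - 5)*(v + 4)*(v + 2)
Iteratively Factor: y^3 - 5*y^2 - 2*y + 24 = (y - 3)*(y^2 - 2*y - 8) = (y - 3)*(y + 2)*(y - 4)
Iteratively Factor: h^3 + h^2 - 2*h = (h - 1)*(h^2 + 2*h) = h*(h - 1)*(h + 2)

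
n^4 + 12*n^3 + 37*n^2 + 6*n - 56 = (n - 1)*(n + 2)*(n + 4)*(n + 7)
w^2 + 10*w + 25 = (w + 5)^2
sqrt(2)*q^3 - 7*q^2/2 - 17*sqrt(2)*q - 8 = (q - 4*sqrt(2))*(q + 2*sqrt(2))*(sqrt(2)*q + 1/2)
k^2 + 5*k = k*(k + 5)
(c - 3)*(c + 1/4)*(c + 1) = c^3 - 7*c^2/4 - 7*c/2 - 3/4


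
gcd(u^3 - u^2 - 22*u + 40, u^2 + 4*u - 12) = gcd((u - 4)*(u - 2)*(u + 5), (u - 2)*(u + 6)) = u - 2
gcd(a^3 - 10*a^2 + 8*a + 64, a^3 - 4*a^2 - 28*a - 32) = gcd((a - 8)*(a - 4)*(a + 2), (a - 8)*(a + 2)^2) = a^2 - 6*a - 16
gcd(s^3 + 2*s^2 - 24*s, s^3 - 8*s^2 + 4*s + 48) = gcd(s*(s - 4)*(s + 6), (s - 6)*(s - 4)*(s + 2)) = s - 4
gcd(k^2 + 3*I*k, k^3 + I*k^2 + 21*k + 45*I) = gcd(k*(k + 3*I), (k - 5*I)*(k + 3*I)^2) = k + 3*I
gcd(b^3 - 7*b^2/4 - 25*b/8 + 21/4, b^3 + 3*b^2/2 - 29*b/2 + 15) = b^2 - 7*b/2 + 3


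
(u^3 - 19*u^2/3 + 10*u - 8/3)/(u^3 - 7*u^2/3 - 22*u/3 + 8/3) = (u - 2)/(u + 2)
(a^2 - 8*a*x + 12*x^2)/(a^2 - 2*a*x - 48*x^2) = (-a^2 + 8*a*x - 12*x^2)/(-a^2 + 2*a*x + 48*x^2)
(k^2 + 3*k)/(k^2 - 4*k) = (k + 3)/(k - 4)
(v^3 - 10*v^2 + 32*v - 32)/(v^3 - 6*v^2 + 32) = (v - 2)/(v + 2)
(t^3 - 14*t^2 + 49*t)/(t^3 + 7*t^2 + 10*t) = (t^2 - 14*t + 49)/(t^2 + 7*t + 10)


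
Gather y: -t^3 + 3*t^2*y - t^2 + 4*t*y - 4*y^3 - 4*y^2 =-t^3 - t^2 - 4*y^3 - 4*y^2 + y*(3*t^2 + 4*t)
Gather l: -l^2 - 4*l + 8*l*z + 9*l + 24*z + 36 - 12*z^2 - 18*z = -l^2 + l*(8*z + 5) - 12*z^2 + 6*z + 36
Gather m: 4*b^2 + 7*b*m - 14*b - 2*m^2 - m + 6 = 4*b^2 - 14*b - 2*m^2 + m*(7*b - 1) + 6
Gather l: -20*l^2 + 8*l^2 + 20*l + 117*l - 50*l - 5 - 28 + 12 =-12*l^2 + 87*l - 21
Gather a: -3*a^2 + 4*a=-3*a^2 + 4*a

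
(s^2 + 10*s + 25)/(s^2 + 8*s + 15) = (s + 5)/(s + 3)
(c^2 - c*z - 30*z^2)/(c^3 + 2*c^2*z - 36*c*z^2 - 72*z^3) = (c + 5*z)/(c^2 + 8*c*z + 12*z^2)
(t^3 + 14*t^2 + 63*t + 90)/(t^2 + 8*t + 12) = (t^2 + 8*t + 15)/(t + 2)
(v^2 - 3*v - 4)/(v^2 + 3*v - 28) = (v + 1)/(v + 7)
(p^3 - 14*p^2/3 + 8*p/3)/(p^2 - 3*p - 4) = p*(3*p - 2)/(3*(p + 1))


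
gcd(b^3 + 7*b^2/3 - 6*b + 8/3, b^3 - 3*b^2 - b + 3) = b - 1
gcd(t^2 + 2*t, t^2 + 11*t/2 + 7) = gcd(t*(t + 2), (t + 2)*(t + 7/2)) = t + 2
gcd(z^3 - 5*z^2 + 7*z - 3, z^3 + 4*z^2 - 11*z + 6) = z^2 - 2*z + 1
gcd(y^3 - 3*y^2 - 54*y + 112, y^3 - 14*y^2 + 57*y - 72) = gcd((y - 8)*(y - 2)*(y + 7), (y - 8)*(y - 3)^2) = y - 8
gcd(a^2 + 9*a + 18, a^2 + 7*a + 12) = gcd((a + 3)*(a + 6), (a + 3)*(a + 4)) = a + 3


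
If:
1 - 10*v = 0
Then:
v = 1/10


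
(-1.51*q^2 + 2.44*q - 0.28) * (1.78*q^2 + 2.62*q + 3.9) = -2.6878*q^4 + 0.387*q^3 + 0.00539999999999996*q^2 + 8.7824*q - 1.092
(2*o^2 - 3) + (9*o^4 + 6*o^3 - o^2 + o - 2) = 9*o^4 + 6*o^3 + o^2 + o - 5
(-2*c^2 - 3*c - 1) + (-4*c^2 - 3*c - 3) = -6*c^2 - 6*c - 4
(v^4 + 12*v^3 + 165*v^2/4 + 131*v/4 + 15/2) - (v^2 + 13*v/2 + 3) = v^4 + 12*v^3 + 161*v^2/4 + 105*v/4 + 9/2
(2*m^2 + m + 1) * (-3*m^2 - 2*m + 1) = -6*m^4 - 7*m^3 - 3*m^2 - m + 1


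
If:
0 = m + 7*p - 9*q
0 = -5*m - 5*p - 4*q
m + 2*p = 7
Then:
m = -511/25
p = 343/25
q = 42/5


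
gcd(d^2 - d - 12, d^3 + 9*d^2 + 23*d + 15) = d + 3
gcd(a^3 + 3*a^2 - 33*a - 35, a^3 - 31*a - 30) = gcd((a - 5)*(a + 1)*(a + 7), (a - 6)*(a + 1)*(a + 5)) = a + 1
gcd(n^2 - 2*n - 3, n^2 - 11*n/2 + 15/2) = n - 3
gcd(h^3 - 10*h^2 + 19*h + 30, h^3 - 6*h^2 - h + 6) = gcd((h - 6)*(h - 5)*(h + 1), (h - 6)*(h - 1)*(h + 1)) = h^2 - 5*h - 6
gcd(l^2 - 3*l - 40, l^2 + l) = 1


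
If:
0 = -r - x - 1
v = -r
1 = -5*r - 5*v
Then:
No Solution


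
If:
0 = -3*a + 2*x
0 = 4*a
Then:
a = 0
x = 0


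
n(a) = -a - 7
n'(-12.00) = -1.00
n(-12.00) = 5.00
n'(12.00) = -1.00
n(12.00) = -19.00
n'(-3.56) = -1.00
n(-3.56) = -3.44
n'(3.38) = -1.00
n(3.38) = -10.38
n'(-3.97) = -1.00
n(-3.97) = -3.03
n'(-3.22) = -1.00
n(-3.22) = -3.78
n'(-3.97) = -1.00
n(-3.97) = -3.03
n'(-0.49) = -1.00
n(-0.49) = -6.51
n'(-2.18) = -1.00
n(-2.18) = -4.82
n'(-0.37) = -1.00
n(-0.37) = -6.63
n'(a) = -1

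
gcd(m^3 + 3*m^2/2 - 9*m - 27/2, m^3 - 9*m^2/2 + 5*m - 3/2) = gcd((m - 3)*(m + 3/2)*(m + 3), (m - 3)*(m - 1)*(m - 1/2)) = m - 3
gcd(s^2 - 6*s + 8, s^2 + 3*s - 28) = s - 4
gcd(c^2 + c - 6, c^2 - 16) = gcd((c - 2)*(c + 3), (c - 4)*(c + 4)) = 1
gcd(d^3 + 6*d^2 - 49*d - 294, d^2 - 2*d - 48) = d + 6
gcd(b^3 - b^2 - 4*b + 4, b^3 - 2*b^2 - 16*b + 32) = b - 2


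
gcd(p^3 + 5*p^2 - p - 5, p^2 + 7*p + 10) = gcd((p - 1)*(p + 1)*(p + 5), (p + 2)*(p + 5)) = p + 5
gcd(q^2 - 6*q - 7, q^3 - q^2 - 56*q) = 1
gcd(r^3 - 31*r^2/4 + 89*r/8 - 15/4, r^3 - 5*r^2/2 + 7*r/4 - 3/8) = r - 1/2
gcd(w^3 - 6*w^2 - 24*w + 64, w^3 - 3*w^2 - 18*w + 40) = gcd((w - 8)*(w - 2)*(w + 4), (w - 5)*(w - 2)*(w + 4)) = w^2 + 2*w - 8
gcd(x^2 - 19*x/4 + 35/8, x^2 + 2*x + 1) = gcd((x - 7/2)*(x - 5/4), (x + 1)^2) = 1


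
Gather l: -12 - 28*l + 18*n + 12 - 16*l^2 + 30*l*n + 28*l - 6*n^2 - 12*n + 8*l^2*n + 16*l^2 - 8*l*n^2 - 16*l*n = 8*l^2*n + l*(-8*n^2 + 14*n) - 6*n^2 + 6*n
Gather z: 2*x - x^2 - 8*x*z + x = -x^2 - 8*x*z + 3*x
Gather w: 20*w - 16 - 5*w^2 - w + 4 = -5*w^2 + 19*w - 12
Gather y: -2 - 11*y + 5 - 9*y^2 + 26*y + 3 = -9*y^2 + 15*y + 6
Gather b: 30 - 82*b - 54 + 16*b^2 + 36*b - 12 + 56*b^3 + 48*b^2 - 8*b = 56*b^3 + 64*b^2 - 54*b - 36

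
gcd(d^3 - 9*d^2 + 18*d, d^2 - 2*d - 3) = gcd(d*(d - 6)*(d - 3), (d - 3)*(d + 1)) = d - 3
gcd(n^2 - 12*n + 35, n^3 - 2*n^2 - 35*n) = n - 7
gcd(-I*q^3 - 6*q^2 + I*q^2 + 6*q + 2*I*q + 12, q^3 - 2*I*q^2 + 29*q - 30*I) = q - 6*I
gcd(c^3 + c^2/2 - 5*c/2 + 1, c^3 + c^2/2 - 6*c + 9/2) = c - 1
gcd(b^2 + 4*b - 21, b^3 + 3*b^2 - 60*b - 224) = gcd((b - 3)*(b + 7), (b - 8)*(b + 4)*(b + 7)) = b + 7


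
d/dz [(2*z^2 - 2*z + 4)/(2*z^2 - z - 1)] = 2*(z^2 - 10*z + 3)/(4*z^4 - 4*z^3 - 3*z^2 + 2*z + 1)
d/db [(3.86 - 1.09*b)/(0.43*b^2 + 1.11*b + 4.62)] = (0.4687*b^2 - 3.3196*b - 9.3204)/(0.1849*b^4 + 0.9546*b^3 + 5.2053*b^2 + 10.2564*b + 21.3444)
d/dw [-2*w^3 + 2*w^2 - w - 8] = -6*w^2 + 4*w - 1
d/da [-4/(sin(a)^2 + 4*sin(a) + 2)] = 8*(sin(a) + 2)*cos(a)/(sin(a)^2 + 4*sin(a) + 2)^2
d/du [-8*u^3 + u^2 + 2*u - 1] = -24*u^2 + 2*u + 2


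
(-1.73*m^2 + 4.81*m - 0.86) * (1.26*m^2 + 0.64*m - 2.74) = -2.1798*m^4 + 4.9534*m^3 + 6.735*m^2 - 13.7298*m + 2.3564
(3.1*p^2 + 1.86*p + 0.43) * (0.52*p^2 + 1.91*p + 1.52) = 1.612*p^4 + 6.8882*p^3 + 8.4882*p^2 + 3.6485*p + 0.6536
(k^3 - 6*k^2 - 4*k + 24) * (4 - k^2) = -k^5 + 6*k^4 + 8*k^3 - 48*k^2 - 16*k + 96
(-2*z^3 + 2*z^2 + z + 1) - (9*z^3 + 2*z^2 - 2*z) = -11*z^3 + 3*z + 1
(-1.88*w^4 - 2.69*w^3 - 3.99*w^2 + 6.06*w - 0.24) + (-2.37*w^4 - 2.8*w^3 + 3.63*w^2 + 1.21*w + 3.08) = -4.25*w^4 - 5.49*w^3 - 0.36*w^2 + 7.27*w + 2.84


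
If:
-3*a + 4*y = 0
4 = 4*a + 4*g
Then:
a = 4*y/3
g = 1 - 4*y/3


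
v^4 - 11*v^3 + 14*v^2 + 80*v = v*(v - 8)*(v - 5)*(v + 2)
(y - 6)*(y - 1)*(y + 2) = y^3 - 5*y^2 - 8*y + 12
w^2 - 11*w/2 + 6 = (w - 4)*(w - 3/2)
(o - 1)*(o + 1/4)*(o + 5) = o^3 + 17*o^2/4 - 4*o - 5/4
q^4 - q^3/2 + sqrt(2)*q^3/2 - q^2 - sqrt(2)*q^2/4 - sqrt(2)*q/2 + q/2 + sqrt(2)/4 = (q - 1)*(q - 1/2)*(q + 1)*(q + sqrt(2)/2)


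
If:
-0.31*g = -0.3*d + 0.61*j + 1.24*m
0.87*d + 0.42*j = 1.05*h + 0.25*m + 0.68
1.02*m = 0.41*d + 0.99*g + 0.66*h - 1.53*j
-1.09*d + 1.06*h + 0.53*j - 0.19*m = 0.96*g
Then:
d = 2.07278517221494*m + 1.92466316501266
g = -1.27904394023986*m - 0.132155442359154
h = 1.3340039712924*m + 1.35258850750816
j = 1.01371661743465 - 0.363378404690425*m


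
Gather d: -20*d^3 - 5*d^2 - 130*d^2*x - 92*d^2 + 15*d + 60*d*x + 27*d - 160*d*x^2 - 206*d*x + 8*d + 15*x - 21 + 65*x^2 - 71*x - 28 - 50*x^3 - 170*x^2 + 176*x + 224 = -20*d^3 + d^2*(-130*x - 97) + d*(-160*x^2 - 146*x + 50) - 50*x^3 - 105*x^2 + 120*x + 175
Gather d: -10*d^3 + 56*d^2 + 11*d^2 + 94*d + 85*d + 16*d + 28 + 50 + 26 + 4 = -10*d^3 + 67*d^2 + 195*d + 108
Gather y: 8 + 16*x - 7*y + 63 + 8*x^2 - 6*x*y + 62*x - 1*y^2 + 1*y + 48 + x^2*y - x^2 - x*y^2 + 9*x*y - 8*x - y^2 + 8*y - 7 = 7*x^2 + 70*x + y^2*(-x - 2) + y*(x^2 + 3*x + 2) + 112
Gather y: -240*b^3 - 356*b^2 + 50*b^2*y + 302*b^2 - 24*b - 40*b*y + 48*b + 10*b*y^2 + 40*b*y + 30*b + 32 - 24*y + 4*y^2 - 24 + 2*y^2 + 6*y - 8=-240*b^3 - 54*b^2 + 54*b + y^2*(10*b + 6) + y*(50*b^2 - 18)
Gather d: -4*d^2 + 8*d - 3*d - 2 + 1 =-4*d^2 + 5*d - 1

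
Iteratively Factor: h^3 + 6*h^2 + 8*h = (h + 2)*(h^2 + 4*h) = h*(h + 2)*(h + 4)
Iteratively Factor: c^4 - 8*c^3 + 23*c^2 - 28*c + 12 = (c - 1)*(c^3 - 7*c^2 + 16*c - 12) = (c - 2)*(c - 1)*(c^2 - 5*c + 6) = (c - 2)^2*(c - 1)*(c - 3)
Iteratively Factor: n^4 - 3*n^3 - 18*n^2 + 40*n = (n - 2)*(n^3 - n^2 - 20*n) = n*(n - 2)*(n^2 - n - 20) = n*(n - 2)*(n + 4)*(n - 5)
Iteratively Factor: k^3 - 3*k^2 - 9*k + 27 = (k - 3)*(k^2 - 9) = (k - 3)^2*(k + 3)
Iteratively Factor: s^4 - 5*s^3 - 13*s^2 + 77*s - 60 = (s - 1)*(s^3 - 4*s^2 - 17*s + 60) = (s - 1)*(s + 4)*(s^2 - 8*s + 15) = (s - 5)*(s - 1)*(s + 4)*(s - 3)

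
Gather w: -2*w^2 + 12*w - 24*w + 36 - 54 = -2*w^2 - 12*w - 18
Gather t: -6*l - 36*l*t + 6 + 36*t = -6*l + t*(36 - 36*l) + 6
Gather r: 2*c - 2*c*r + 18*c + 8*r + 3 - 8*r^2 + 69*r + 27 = 20*c - 8*r^2 + r*(77 - 2*c) + 30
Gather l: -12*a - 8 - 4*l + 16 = -12*a - 4*l + 8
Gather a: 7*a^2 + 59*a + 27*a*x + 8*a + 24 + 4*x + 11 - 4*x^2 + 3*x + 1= 7*a^2 + a*(27*x + 67) - 4*x^2 + 7*x + 36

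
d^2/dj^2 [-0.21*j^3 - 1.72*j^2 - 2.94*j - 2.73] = -1.26*j - 3.44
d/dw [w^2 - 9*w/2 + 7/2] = 2*w - 9/2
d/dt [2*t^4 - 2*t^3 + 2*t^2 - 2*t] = 8*t^3 - 6*t^2 + 4*t - 2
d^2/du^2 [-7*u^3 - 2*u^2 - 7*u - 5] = -42*u - 4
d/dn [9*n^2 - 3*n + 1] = 18*n - 3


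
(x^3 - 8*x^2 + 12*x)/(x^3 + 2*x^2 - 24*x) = (x^2 - 8*x + 12)/(x^2 + 2*x - 24)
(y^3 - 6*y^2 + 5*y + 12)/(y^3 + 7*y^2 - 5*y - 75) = (y^2 - 3*y - 4)/(y^2 + 10*y + 25)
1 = 1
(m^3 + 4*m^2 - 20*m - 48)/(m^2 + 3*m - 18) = (m^2 - 2*m - 8)/(m - 3)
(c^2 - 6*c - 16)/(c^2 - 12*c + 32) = (c + 2)/(c - 4)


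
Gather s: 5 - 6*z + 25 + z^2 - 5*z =z^2 - 11*z + 30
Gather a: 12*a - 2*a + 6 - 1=10*a + 5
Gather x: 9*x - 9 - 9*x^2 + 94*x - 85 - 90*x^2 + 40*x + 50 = -99*x^2 + 143*x - 44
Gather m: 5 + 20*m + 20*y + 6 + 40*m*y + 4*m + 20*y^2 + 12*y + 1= m*(40*y + 24) + 20*y^2 + 32*y + 12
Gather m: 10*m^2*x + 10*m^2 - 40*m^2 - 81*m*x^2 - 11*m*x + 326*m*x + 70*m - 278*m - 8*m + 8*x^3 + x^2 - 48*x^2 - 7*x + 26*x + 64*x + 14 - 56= m^2*(10*x - 30) + m*(-81*x^2 + 315*x - 216) + 8*x^3 - 47*x^2 + 83*x - 42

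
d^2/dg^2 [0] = 0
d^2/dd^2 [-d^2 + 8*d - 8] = -2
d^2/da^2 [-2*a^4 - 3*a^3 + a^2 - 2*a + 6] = -24*a^2 - 18*a + 2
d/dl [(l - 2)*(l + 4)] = 2*l + 2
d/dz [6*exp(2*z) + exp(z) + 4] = (12*exp(z) + 1)*exp(z)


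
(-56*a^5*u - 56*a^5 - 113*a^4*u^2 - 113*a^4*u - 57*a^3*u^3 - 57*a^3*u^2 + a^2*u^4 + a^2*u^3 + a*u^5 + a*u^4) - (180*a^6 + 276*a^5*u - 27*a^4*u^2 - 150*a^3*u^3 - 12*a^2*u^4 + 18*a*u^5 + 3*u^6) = -180*a^6 - 332*a^5*u - 56*a^5 - 86*a^4*u^2 - 113*a^4*u + 93*a^3*u^3 - 57*a^3*u^2 + 13*a^2*u^4 + a^2*u^3 - 17*a*u^5 + a*u^4 - 3*u^6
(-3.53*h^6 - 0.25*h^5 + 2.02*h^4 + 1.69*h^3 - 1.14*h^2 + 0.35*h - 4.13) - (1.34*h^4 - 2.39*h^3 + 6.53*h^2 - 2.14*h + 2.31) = -3.53*h^6 - 0.25*h^5 + 0.68*h^4 + 4.08*h^3 - 7.67*h^2 + 2.49*h - 6.44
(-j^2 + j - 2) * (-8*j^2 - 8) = 8*j^4 - 8*j^3 + 24*j^2 - 8*j + 16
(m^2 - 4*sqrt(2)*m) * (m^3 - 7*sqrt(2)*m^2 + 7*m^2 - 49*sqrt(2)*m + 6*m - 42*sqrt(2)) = m^5 - 11*sqrt(2)*m^4 + 7*m^4 - 77*sqrt(2)*m^3 + 62*m^3 - 66*sqrt(2)*m^2 + 392*m^2 + 336*m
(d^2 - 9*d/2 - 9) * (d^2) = d^4 - 9*d^3/2 - 9*d^2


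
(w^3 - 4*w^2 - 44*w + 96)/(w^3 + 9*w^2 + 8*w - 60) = (w - 8)/(w + 5)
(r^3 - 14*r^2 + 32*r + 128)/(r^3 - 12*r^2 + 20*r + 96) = (r - 8)/(r - 6)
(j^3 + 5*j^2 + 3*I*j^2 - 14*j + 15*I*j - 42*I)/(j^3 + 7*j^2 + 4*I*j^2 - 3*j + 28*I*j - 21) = (j - 2)/(j + I)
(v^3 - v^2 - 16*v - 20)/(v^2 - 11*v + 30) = (v^2 + 4*v + 4)/(v - 6)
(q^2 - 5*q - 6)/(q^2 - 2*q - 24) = (q + 1)/(q + 4)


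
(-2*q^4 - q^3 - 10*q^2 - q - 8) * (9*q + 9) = -18*q^5 - 27*q^4 - 99*q^3 - 99*q^2 - 81*q - 72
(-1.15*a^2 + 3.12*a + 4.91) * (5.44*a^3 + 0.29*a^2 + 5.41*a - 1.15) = -6.256*a^5 + 16.6393*a^4 + 21.3937*a^3 + 19.6256*a^2 + 22.9751*a - 5.6465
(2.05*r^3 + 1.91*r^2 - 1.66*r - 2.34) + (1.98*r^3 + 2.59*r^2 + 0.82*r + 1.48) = 4.03*r^3 + 4.5*r^2 - 0.84*r - 0.86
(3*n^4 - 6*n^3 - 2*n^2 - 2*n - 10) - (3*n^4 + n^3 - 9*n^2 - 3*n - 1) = -7*n^3 + 7*n^2 + n - 9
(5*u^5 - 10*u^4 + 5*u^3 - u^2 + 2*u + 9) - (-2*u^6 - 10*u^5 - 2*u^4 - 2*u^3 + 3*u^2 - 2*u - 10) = 2*u^6 + 15*u^5 - 8*u^4 + 7*u^3 - 4*u^2 + 4*u + 19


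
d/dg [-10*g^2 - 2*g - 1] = -20*g - 2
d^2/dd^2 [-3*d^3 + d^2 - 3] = 2 - 18*d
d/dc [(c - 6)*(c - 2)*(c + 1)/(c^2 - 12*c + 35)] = (c^4 - 24*c^3 + 185*c^2 - 514*c + 284)/(c^4 - 24*c^3 + 214*c^2 - 840*c + 1225)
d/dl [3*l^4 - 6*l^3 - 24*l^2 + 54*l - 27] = 12*l^3 - 18*l^2 - 48*l + 54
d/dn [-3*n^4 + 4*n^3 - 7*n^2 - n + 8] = -12*n^3 + 12*n^2 - 14*n - 1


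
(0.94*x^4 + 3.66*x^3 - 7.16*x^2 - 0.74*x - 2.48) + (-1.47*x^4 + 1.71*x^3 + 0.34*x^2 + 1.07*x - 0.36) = -0.53*x^4 + 5.37*x^3 - 6.82*x^2 + 0.33*x - 2.84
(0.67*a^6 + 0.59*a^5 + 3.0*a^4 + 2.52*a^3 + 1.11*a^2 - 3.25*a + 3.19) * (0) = 0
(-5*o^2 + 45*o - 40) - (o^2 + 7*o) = -6*o^2 + 38*o - 40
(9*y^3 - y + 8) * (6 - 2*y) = -18*y^4 + 54*y^3 + 2*y^2 - 22*y + 48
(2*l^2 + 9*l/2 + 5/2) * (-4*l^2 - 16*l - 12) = -8*l^4 - 50*l^3 - 106*l^2 - 94*l - 30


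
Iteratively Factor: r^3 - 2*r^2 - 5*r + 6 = (r + 2)*(r^2 - 4*r + 3) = (r - 1)*(r + 2)*(r - 3)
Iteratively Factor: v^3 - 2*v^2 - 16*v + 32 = (v + 4)*(v^2 - 6*v + 8) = (v - 2)*(v + 4)*(v - 4)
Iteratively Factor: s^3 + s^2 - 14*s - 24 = (s - 4)*(s^2 + 5*s + 6) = (s - 4)*(s + 2)*(s + 3)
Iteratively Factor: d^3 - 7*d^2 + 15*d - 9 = (d - 3)*(d^2 - 4*d + 3) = (d - 3)*(d - 1)*(d - 3)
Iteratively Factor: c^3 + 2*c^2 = (c)*(c^2 + 2*c) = c^2*(c + 2)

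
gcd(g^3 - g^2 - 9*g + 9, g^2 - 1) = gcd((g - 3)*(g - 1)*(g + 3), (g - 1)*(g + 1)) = g - 1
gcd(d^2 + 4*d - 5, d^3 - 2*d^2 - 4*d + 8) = 1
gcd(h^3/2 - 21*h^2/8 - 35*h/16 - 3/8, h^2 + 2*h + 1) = 1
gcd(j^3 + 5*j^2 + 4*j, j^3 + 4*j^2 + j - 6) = 1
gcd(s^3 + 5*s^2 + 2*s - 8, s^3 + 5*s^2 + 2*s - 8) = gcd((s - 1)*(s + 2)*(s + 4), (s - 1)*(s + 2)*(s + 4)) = s^3 + 5*s^2 + 2*s - 8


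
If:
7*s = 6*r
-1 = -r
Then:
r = 1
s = 6/7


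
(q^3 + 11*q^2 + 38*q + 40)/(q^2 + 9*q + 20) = q + 2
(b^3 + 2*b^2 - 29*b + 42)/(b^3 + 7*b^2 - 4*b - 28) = (b - 3)/(b + 2)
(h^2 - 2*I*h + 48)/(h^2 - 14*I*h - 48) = (h + 6*I)/(h - 6*I)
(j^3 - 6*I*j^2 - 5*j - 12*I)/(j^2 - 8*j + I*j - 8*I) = (j^2 - 7*I*j - 12)/(j - 8)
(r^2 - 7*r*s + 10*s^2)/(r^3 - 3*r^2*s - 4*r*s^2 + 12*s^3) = (r - 5*s)/(r^2 - r*s - 6*s^2)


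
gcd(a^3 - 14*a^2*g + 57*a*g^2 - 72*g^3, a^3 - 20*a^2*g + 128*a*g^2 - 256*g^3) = a - 8*g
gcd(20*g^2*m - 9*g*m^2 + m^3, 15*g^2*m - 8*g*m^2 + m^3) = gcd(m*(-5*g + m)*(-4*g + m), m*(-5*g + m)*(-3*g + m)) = 5*g*m - m^2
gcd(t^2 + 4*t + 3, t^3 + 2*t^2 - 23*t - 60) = t + 3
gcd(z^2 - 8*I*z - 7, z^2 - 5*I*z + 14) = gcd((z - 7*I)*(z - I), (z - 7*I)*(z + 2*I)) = z - 7*I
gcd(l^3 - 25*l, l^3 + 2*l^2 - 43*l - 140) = l + 5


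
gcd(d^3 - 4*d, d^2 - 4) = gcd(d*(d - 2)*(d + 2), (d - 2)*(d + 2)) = d^2 - 4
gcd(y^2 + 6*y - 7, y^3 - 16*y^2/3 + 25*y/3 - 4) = y - 1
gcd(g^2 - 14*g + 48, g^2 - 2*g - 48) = g - 8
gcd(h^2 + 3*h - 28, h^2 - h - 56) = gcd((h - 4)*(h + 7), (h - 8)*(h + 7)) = h + 7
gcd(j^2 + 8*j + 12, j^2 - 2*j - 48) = j + 6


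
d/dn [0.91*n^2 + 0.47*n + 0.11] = 1.82*n + 0.47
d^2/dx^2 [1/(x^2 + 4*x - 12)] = 2*(-x^2 - 4*x + 4*(x + 2)^2 + 12)/(x^2 + 4*x - 12)^3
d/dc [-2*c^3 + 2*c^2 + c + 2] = -6*c^2 + 4*c + 1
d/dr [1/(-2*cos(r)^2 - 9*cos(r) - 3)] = -(4*cos(r) + 9)*sin(r)/(9*cos(r) + cos(2*r) + 4)^2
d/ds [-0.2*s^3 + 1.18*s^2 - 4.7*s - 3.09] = -0.6*s^2 + 2.36*s - 4.7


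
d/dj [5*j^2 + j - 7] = 10*j + 1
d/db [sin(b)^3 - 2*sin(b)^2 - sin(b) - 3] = (3*sin(b)^2 - 4*sin(b) - 1)*cos(b)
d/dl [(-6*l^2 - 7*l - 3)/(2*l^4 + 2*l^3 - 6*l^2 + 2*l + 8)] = (-(12*l + 7)*(l^4 + l^3 - 3*l^2 + l + 4) + (6*l^2 + 7*l + 3)*(4*l^3 + 3*l^2 - 6*l + 1))/(2*(l^4 + l^3 - 3*l^2 + l + 4)^2)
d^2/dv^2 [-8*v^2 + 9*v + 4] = -16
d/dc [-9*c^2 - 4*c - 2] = -18*c - 4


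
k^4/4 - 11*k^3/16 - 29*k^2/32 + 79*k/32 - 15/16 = (k/4 + 1/2)*(k - 3)*(k - 5/4)*(k - 1/2)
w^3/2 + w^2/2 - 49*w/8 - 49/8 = (w/2 + 1/2)*(w - 7/2)*(w + 7/2)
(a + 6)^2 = a^2 + 12*a + 36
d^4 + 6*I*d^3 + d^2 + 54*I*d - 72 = (d - 3*I)*(d + 2*I)*(d + 3*I)*(d + 4*I)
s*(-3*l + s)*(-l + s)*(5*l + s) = 15*l^3*s - 17*l^2*s^2 + l*s^3 + s^4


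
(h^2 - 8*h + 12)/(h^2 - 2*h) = (h - 6)/h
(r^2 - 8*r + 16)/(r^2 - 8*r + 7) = (r^2 - 8*r + 16)/(r^2 - 8*r + 7)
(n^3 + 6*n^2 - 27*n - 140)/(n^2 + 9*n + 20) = (n^2 + 2*n - 35)/(n + 5)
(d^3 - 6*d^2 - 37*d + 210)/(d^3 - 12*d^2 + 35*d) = (d + 6)/d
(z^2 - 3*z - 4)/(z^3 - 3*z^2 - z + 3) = (z - 4)/(z^2 - 4*z + 3)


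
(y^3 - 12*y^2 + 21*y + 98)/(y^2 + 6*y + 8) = (y^2 - 14*y + 49)/(y + 4)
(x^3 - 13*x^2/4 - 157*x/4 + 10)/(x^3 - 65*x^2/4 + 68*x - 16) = (x + 5)/(x - 8)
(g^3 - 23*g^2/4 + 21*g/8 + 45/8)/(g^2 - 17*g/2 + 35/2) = (8*g^2 - 6*g - 9)/(4*(2*g - 7))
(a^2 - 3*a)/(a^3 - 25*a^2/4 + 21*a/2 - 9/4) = 4*a/(4*a^2 - 13*a + 3)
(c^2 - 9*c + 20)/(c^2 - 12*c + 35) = (c - 4)/(c - 7)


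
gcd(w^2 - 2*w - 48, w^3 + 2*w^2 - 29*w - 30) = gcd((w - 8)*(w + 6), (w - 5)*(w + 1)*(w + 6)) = w + 6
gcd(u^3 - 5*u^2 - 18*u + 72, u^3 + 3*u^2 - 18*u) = u - 3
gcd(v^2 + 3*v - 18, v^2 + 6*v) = v + 6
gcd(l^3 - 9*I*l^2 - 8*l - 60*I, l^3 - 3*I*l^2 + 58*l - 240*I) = l^2 - 11*I*l - 30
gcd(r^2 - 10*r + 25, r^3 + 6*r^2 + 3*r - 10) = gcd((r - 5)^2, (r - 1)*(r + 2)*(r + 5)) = 1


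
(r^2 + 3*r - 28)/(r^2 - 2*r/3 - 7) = 3*(-r^2 - 3*r + 28)/(-3*r^2 + 2*r + 21)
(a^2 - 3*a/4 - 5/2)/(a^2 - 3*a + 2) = (a + 5/4)/(a - 1)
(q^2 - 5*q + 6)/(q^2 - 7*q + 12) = (q - 2)/(q - 4)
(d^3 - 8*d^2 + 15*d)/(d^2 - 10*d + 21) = d*(d - 5)/(d - 7)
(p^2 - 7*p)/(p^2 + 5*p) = (p - 7)/(p + 5)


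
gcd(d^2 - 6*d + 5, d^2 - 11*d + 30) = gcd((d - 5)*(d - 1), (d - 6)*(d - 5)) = d - 5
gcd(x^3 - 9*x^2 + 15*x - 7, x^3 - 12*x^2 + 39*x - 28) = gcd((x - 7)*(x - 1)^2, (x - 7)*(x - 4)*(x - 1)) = x^2 - 8*x + 7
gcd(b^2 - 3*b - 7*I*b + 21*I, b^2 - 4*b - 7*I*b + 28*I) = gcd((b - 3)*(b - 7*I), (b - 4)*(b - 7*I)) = b - 7*I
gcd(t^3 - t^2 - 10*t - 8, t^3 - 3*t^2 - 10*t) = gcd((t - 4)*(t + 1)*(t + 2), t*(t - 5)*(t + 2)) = t + 2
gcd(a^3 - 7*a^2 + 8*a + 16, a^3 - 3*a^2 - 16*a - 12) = a + 1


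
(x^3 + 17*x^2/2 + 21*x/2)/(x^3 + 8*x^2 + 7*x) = (x + 3/2)/(x + 1)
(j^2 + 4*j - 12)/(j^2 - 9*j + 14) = (j + 6)/(j - 7)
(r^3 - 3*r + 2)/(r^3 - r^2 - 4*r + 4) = (r - 1)/(r - 2)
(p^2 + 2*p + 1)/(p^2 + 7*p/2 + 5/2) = 2*(p + 1)/(2*p + 5)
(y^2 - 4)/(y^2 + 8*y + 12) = (y - 2)/(y + 6)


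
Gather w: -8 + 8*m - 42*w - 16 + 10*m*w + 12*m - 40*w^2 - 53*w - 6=20*m - 40*w^2 + w*(10*m - 95) - 30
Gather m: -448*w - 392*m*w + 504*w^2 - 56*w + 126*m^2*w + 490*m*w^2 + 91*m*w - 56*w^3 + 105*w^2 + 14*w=126*m^2*w + m*(490*w^2 - 301*w) - 56*w^3 + 609*w^2 - 490*w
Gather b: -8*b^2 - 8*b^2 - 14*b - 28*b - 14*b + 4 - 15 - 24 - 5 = -16*b^2 - 56*b - 40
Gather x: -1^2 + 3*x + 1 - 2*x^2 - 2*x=-2*x^2 + x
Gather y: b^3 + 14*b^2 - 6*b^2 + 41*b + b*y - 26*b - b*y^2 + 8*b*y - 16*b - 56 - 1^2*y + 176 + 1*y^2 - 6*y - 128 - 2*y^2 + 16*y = b^3 + 8*b^2 - b + y^2*(-b - 1) + y*(9*b + 9) - 8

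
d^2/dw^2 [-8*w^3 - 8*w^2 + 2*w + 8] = -48*w - 16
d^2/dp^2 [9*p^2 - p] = 18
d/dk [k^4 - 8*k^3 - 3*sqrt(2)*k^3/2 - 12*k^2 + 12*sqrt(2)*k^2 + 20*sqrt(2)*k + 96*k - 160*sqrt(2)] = 4*k^3 - 24*k^2 - 9*sqrt(2)*k^2/2 - 24*k + 24*sqrt(2)*k + 20*sqrt(2) + 96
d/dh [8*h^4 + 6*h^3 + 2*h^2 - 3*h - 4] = 32*h^3 + 18*h^2 + 4*h - 3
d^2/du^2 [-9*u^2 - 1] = -18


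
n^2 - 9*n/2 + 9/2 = (n - 3)*(n - 3/2)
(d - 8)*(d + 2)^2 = d^3 - 4*d^2 - 28*d - 32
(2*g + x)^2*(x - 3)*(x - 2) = 4*g^2*x^2 - 20*g^2*x + 24*g^2 + 4*g*x^3 - 20*g*x^2 + 24*g*x + x^4 - 5*x^3 + 6*x^2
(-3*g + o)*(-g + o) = 3*g^2 - 4*g*o + o^2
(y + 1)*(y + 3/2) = y^2 + 5*y/2 + 3/2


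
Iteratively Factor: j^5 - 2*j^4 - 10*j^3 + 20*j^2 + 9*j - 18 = (j + 3)*(j^4 - 5*j^3 + 5*j^2 + 5*j - 6) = (j - 2)*(j + 3)*(j^3 - 3*j^2 - j + 3) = (j - 2)*(j - 1)*(j + 3)*(j^2 - 2*j - 3) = (j - 3)*(j - 2)*(j - 1)*(j + 3)*(j + 1)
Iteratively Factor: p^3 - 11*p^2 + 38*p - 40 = (p - 4)*(p^2 - 7*p + 10) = (p - 4)*(p - 2)*(p - 5)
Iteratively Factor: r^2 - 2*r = (r - 2)*(r)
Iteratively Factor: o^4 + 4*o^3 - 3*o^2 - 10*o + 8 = (o - 1)*(o^3 + 5*o^2 + 2*o - 8) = (o - 1)*(o + 4)*(o^2 + o - 2) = (o - 1)^2*(o + 4)*(o + 2)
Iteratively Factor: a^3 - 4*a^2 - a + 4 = (a - 4)*(a^2 - 1) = (a - 4)*(a - 1)*(a + 1)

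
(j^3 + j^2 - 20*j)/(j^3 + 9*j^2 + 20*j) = (j - 4)/(j + 4)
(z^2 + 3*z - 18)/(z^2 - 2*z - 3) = (z + 6)/(z + 1)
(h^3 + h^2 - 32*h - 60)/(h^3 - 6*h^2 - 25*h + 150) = (h + 2)/(h - 5)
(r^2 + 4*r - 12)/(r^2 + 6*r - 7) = (r^2 + 4*r - 12)/(r^2 + 6*r - 7)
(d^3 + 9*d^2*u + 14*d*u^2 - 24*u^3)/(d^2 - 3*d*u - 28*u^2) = (-d^2 - 5*d*u + 6*u^2)/(-d + 7*u)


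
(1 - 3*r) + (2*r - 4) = -r - 3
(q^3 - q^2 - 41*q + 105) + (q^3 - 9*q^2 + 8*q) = 2*q^3 - 10*q^2 - 33*q + 105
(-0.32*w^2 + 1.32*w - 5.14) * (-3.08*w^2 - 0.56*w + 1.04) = 0.9856*w^4 - 3.8864*w^3 + 14.7592*w^2 + 4.2512*w - 5.3456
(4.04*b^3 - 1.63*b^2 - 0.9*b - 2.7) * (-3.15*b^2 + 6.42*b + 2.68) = -12.726*b^5 + 31.0713*b^4 + 3.1976*b^3 - 1.6414*b^2 - 19.746*b - 7.236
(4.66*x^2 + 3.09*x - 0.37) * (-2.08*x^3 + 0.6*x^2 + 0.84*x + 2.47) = -9.6928*x^5 - 3.6312*x^4 + 6.538*x^3 + 13.8838*x^2 + 7.3215*x - 0.9139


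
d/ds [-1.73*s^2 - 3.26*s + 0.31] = -3.46*s - 3.26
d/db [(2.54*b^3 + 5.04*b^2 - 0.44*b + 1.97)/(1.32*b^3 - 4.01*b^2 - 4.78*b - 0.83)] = (-16.8382*b^4 - 23.1208*b^3 - 39.9814*b^2 + 7.433*b + 9.7818)/(1.7424*b^6 - 10.5864*b^5 + 3.4609*b^4 + 36.1444*b^3 + 29.505*b^2 + 7.9348*b + 0.6889)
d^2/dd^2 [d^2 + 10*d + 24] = 2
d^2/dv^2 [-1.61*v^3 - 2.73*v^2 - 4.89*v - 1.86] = -9.66*v - 5.46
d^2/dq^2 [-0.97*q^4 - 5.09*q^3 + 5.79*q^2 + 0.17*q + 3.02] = -11.64*q^2 - 30.54*q + 11.58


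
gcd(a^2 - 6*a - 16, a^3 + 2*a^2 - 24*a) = 1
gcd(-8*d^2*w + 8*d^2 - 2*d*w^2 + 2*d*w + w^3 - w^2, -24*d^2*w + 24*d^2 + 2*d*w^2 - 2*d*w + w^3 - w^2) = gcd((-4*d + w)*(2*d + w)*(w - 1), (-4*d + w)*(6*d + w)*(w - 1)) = -4*d*w + 4*d + w^2 - w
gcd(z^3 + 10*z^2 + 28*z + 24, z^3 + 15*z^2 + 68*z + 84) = z^2 + 8*z + 12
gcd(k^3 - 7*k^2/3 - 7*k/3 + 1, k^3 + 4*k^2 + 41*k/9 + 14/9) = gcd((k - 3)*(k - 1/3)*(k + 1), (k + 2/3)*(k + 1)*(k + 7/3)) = k + 1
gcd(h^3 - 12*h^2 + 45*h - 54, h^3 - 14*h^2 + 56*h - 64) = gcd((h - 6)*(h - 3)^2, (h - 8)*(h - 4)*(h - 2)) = 1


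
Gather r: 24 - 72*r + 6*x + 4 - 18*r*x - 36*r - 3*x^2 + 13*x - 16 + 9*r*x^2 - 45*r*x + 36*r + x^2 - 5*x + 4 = r*(9*x^2 - 63*x - 72) - 2*x^2 + 14*x + 16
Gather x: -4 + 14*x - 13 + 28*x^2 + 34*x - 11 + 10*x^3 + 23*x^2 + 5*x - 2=10*x^3 + 51*x^2 + 53*x - 30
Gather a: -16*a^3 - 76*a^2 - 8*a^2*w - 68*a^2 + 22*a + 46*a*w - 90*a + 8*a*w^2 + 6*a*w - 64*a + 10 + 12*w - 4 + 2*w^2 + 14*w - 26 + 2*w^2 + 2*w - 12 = -16*a^3 + a^2*(-8*w - 144) + a*(8*w^2 + 52*w - 132) + 4*w^2 + 28*w - 32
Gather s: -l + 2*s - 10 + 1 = -l + 2*s - 9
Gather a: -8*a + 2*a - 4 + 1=-6*a - 3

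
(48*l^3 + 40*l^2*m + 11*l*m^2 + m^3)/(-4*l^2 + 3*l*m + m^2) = (-12*l^2 - 7*l*m - m^2)/(l - m)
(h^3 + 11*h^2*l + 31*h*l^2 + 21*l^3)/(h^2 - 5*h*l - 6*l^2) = (h^2 + 10*h*l + 21*l^2)/(h - 6*l)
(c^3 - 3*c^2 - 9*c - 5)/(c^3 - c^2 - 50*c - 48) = (c^2 - 4*c - 5)/(c^2 - 2*c - 48)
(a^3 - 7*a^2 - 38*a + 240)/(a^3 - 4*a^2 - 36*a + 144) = (a^2 - 13*a + 40)/(a^2 - 10*a + 24)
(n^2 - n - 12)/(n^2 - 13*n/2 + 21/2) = 2*(n^2 - n - 12)/(2*n^2 - 13*n + 21)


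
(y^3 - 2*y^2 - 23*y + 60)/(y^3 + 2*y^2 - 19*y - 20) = (y - 3)/(y + 1)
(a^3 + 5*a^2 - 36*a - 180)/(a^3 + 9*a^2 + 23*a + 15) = (a^2 - 36)/(a^2 + 4*a + 3)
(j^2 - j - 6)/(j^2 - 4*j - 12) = (j - 3)/(j - 6)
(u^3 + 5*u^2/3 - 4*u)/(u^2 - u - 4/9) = 3*u*(u + 3)/(3*u + 1)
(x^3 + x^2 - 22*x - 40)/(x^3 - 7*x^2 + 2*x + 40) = (x + 4)/(x - 4)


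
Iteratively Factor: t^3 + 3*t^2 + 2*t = (t)*(t^2 + 3*t + 2) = t*(t + 1)*(t + 2)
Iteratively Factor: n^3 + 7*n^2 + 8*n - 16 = (n + 4)*(n^2 + 3*n - 4) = (n + 4)^2*(n - 1)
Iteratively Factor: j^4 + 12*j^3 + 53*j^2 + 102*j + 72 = (j + 3)*(j^3 + 9*j^2 + 26*j + 24) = (j + 3)*(j + 4)*(j^2 + 5*j + 6) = (j + 2)*(j + 3)*(j + 4)*(j + 3)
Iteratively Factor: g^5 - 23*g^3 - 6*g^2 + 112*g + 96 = (g + 4)*(g^4 - 4*g^3 - 7*g^2 + 22*g + 24) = (g + 2)*(g + 4)*(g^3 - 6*g^2 + 5*g + 12) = (g + 1)*(g + 2)*(g + 4)*(g^2 - 7*g + 12) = (g - 3)*(g + 1)*(g + 2)*(g + 4)*(g - 4)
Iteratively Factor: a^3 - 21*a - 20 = (a - 5)*(a^2 + 5*a + 4) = (a - 5)*(a + 4)*(a + 1)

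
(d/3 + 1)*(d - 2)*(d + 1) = d^3/3 + 2*d^2/3 - 5*d/3 - 2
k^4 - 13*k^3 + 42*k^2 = k^2*(k - 7)*(k - 6)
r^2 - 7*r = r*(r - 7)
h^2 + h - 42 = (h - 6)*(h + 7)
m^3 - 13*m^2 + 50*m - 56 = (m - 7)*(m - 4)*(m - 2)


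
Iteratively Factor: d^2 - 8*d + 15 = (d - 3)*(d - 5)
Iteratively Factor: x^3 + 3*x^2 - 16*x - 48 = (x + 3)*(x^2 - 16) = (x + 3)*(x + 4)*(x - 4)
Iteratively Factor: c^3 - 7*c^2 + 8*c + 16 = (c - 4)*(c^2 - 3*c - 4) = (c - 4)^2*(c + 1)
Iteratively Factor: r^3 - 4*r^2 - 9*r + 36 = (r + 3)*(r^2 - 7*r + 12) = (r - 3)*(r + 3)*(r - 4)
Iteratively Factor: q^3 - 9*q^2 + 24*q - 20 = (q - 2)*(q^2 - 7*q + 10) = (q - 2)^2*(q - 5)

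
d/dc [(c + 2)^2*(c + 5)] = 3*(c + 2)*(c + 4)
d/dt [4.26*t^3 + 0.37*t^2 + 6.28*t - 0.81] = 12.78*t^2 + 0.74*t + 6.28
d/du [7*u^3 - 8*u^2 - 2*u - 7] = 21*u^2 - 16*u - 2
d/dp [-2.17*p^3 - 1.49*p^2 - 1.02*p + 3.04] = -6.51*p^2 - 2.98*p - 1.02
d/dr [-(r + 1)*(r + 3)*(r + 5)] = -3*r^2 - 18*r - 23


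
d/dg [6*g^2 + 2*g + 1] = 12*g + 2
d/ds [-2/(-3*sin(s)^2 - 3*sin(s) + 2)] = -6*(2*sin(s) + 1)*cos(s)/(3*sin(s)^2 + 3*sin(s) - 2)^2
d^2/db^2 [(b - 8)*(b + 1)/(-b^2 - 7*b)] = 4*(7*b^3 + 12*b^2 + 84*b + 196)/(b^3*(b^3 + 21*b^2 + 147*b + 343))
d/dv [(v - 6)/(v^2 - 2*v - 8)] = (v^2 - 2*v - 2*(v - 6)*(v - 1) - 8)/(-v^2 + 2*v + 8)^2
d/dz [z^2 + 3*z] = 2*z + 3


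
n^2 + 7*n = n*(n + 7)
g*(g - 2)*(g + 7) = g^3 + 5*g^2 - 14*g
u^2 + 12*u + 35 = (u + 5)*(u + 7)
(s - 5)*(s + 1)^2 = s^3 - 3*s^2 - 9*s - 5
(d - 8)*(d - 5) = d^2 - 13*d + 40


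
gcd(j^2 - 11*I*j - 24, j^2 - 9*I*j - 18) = j - 3*I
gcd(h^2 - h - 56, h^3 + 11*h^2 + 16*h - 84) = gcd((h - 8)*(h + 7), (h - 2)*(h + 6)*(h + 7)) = h + 7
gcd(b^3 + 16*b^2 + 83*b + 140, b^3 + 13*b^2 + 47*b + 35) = b^2 + 12*b + 35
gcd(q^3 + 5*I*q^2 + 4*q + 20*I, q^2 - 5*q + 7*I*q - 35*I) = 1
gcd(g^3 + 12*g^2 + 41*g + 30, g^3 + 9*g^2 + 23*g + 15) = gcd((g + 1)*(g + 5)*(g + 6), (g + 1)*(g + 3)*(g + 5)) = g^2 + 6*g + 5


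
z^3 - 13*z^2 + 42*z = z*(z - 7)*(z - 6)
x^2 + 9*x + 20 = (x + 4)*(x + 5)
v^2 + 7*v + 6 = (v + 1)*(v + 6)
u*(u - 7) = u^2 - 7*u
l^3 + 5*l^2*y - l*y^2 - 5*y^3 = (l - y)*(l + y)*(l + 5*y)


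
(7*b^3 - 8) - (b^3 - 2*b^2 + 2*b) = 6*b^3 + 2*b^2 - 2*b - 8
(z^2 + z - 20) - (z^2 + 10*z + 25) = -9*z - 45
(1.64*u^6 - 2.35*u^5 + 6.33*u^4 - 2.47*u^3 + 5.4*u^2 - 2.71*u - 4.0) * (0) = 0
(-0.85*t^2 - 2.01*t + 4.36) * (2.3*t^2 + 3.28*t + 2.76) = -1.955*t^4 - 7.411*t^3 + 1.0892*t^2 + 8.7532*t + 12.0336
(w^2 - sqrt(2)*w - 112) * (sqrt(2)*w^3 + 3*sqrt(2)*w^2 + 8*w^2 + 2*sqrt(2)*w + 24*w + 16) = sqrt(2)*w^5 + 3*sqrt(2)*w^4 + 6*w^4 - 118*sqrt(2)*w^3 + 18*w^3 - 884*w^2 - 360*sqrt(2)*w^2 - 2688*w - 240*sqrt(2)*w - 1792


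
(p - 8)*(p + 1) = p^2 - 7*p - 8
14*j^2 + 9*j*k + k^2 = (2*j + k)*(7*j + k)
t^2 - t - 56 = (t - 8)*(t + 7)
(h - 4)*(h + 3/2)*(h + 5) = h^3 + 5*h^2/2 - 37*h/2 - 30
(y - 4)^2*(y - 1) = y^3 - 9*y^2 + 24*y - 16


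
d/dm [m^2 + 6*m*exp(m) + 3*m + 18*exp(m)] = 6*m*exp(m) + 2*m + 24*exp(m) + 3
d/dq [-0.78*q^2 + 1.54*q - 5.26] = 1.54 - 1.56*q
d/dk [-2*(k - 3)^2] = 12 - 4*k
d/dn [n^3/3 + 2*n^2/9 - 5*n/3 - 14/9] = n^2 + 4*n/9 - 5/3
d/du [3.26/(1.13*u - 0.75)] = -3.6838/(1.13*u - 0.75)^2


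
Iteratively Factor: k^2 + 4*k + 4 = (k + 2)*(k + 2)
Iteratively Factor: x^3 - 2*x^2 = (x)*(x^2 - 2*x) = x*(x - 2)*(x)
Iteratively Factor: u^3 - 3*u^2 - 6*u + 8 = (u - 4)*(u^2 + u - 2) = (u - 4)*(u + 2)*(u - 1)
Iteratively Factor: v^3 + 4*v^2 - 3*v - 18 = (v + 3)*(v^2 + v - 6) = (v + 3)^2*(v - 2)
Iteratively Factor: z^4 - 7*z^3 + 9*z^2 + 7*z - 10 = (z + 1)*(z^3 - 8*z^2 + 17*z - 10) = (z - 5)*(z + 1)*(z^2 - 3*z + 2) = (z - 5)*(z - 2)*(z + 1)*(z - 1)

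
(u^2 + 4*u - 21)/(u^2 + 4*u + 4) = (u^2 + 4*u - 21)/(u^2 + 4*u + 4)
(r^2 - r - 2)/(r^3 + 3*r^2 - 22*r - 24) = (r - 2)/(r^2 + 2*r - 24)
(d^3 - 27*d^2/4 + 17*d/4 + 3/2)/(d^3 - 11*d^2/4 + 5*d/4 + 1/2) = (d - 6)/(d - 2)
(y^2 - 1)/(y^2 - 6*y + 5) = (y + 1)/(y - 5)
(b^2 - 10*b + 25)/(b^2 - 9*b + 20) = (b - 5)/(b - 4)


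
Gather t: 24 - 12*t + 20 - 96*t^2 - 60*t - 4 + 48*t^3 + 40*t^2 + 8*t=48*t^3 - 56*t^2 - 64*t + 40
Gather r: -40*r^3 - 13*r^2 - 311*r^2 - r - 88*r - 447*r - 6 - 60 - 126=-40*r^3 - 324*r^2 - 536*r - 192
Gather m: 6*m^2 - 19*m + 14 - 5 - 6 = 6*m^2 - 19*m + 3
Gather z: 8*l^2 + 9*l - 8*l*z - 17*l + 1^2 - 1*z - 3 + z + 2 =8*l^2 - 8*l*z - 8*l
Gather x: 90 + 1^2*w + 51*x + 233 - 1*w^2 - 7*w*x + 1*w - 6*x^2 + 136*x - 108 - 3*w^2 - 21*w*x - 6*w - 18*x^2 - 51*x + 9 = -4*w^2 - 4*w - 24*x^2 + x*(136 - 28*w) + 224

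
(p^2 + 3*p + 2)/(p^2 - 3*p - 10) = (p + 1)/(p - 5)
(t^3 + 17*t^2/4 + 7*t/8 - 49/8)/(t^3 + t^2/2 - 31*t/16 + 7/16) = 2*(2*t + 7)/(4*t - 1)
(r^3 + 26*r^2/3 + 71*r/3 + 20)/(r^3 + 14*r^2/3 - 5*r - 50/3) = (r^2 + 7*r + 12)/(r^2 + 3*r - 10)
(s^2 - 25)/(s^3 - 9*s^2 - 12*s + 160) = (s + 5)/(s^2 - 4*s - 32)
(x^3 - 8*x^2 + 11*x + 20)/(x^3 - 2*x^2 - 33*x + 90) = (x^2 - 3*x - 4)/(x^2 + 3*x - 18)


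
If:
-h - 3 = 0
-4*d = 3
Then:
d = -3/4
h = -3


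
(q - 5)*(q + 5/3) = q^2 - 10*q/3 - 25/3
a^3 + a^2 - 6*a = a*(a - 2)*(a + 3)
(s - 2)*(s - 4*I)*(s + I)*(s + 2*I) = s^4 - 2*s^3 - I*s^3 + 10*s^2 + 2*I*s^2 - 20*s + 8*I*s - 16*I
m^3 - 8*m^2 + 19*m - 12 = (m - 4)*(m - 3)*(m - 1)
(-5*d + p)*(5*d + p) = -25*d^2 + p^2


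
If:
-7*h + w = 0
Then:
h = w/7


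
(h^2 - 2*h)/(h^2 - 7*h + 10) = h/(h - 5)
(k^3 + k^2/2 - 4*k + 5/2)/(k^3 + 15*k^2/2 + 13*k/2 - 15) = (k - 1)/(k + 6)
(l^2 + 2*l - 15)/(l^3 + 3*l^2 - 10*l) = (l - 3)/(l*(l - 2))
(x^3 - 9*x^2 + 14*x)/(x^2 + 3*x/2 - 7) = 2*x*(x - 7)/(2*x + 7)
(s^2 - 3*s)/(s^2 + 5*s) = (s - 3)/(s + 5)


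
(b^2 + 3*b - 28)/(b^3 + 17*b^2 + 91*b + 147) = (b - 4)/(b^2 + 10*b + 21)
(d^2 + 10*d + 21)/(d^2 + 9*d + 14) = (d + 3)/(d + 2)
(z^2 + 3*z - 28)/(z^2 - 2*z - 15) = (-z^2 - 3*z + 28)/(-z^2 + 2*z + 15)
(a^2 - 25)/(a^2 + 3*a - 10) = (a - 5)/(a - 2)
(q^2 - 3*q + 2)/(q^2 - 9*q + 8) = (q - 2)/(q - 8)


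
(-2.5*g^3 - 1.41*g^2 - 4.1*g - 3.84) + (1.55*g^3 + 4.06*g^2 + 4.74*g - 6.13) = -0.95*g^3 + 2.65*g^2 + 0.640000000000001*g - 9.97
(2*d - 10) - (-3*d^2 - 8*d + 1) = 3*d^2 + 10*d - 11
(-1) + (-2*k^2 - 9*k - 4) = -2*k^2 - 9*k - 5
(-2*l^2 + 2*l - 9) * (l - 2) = -2*l^3 + 6*l^2 - 13*l + 18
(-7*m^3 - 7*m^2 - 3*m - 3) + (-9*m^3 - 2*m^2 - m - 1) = -16*m^3 - 9*m^2 - 4*m - 4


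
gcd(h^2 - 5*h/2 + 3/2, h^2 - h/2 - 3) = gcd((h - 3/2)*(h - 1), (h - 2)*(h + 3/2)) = 1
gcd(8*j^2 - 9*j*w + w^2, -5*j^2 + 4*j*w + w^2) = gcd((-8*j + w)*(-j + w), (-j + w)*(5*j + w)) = -j + w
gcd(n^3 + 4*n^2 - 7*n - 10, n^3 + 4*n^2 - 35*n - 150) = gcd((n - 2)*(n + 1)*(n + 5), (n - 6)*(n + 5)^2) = n + 5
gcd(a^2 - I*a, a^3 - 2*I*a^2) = a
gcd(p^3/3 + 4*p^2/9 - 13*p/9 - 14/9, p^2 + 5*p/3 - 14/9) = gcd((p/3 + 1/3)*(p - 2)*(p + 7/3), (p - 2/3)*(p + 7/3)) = p + 7/3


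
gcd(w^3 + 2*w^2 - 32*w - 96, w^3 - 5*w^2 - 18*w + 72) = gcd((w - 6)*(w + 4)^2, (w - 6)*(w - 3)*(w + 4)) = w^2 - 2*w - 24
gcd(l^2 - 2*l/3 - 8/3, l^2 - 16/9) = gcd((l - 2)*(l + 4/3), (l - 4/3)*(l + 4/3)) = l + 4/3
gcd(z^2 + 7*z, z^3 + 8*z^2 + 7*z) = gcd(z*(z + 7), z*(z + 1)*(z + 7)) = z^2 + 7*z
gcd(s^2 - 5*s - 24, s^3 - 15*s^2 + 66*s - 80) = s - 8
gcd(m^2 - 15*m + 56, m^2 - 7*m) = m - 7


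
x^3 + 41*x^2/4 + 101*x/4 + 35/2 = (x + 5/4)*(x + 2)*(x + 7)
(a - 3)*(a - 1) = a^2 - 4*a + 3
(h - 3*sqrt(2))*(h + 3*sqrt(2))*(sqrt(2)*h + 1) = sqrt(2)*h^3 + h^2 - 18*sqrt(2)*h - 18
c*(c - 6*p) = c^2 - 6*c*p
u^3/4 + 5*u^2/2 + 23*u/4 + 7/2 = (u/4 + 1/2)*(u + 1)*(u + 7)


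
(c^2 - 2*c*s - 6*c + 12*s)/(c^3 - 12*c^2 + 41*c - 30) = (c - 2*s)/(c^2 - 6*c + 5)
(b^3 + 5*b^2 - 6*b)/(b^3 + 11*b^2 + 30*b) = (b - 1)/(b + 5)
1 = 1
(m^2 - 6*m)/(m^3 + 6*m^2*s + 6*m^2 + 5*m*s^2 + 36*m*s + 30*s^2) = m*(m - 6)/(m^3 + 6*m^2*s + 6*m^2 + 5*m*s^2 + 36*m*s + 30*s^2)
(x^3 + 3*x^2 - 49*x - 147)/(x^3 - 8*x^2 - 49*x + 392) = (x + 3)/(x - 8)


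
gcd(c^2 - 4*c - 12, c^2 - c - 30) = c - 6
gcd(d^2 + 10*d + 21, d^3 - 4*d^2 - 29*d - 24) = d + 3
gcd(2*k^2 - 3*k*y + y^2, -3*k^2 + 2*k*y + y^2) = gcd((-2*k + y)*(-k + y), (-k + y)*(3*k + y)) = -k + y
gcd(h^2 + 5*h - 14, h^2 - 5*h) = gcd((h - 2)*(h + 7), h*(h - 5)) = 1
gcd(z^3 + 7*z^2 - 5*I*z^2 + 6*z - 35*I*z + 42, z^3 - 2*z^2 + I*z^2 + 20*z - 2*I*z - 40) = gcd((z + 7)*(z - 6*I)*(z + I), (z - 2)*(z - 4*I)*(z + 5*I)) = 1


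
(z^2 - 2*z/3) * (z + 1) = z^3 + z^2/3 - 2*z/3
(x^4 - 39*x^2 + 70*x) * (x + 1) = x^5 + x^4 - 39*x^3 + 31*x^2 + 70*x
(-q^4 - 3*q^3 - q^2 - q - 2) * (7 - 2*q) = 2*q^5 - q^4 - 19*q^3 - 5*q^2 - 3*q - 14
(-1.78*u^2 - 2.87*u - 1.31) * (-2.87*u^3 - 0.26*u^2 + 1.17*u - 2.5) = 5.1086*u^5 + 8.6997*u^4 + 2.4233*u^3 + 1.4327*u^2 + 5.6423*u + 3.275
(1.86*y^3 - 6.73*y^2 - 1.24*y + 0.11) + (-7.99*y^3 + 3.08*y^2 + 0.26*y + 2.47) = -6.13*y^3 - 3.65*y^2 - 0.98*y + 2.58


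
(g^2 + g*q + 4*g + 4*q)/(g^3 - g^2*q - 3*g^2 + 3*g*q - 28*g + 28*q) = (-g - q)/(-g^2 + g*q + 7*g - 7*q)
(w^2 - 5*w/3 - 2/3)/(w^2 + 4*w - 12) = (w + 1/3)/(w + 6)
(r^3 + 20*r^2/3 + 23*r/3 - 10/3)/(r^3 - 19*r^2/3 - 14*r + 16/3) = (r + 5)/(r - 8)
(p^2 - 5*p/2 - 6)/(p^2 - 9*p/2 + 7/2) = (2*p^2 - 5*p - 12)/(2*p^2 - 9*p + 7)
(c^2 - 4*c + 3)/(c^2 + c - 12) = (c - 1)/(c + 4)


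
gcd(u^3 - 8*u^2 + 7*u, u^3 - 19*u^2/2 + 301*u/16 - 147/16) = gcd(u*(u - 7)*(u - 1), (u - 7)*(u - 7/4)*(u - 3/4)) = u - 7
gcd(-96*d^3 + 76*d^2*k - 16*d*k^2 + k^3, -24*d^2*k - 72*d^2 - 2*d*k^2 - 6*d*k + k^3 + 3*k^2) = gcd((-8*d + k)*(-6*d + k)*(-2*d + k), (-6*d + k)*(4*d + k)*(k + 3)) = 6*d - k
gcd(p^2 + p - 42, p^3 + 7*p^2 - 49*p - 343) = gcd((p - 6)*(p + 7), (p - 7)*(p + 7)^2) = p + 7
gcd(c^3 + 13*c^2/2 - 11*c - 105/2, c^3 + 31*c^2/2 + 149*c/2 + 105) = c^2 + 19*c/2 + 35/2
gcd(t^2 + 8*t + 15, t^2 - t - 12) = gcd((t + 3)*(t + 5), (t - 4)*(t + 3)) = t + 3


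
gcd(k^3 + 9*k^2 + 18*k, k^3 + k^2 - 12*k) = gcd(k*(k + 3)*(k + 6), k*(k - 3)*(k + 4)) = k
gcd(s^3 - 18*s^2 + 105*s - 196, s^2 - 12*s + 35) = s - 7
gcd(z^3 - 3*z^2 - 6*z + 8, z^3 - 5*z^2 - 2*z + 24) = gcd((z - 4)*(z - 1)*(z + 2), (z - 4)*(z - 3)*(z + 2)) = z^2 - 2*z - 8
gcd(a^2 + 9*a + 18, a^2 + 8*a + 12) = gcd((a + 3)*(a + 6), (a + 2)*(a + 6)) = a + 6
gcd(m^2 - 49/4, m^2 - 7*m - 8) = 1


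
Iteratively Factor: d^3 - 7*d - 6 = (d + 2)*(d^2 - 2*d - 3) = (d - 3)*(d + 2)*(d + 1)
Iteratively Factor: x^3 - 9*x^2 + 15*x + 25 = (x - 5)*(x^2 - 4*x - 5) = (x - 5)^2*(x + 1)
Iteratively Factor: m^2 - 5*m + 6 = (m - 2)*(m - 3)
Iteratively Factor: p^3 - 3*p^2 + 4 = (p - 2)*(p^2 - p - 2) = (p - 2)*(p + 1)*(p - 2)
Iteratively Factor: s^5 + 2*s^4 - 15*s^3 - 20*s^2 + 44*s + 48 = (s - 2)*(s^4 + 4*s^3 - 7*s^2 - 34*s - 24) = (s - 2)*(s + 4)*(s^3 - 7*s - 6) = (s - 3)*(s - 2)*(s + 4)*(s^2 + 3*s + 2) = (s - 3)*(s - 2)*(s + 1)*(s + 4)*(s + 2)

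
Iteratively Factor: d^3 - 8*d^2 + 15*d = (d)*(d^2 - 8*d + 15) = d*(d - 3)*(d - 5)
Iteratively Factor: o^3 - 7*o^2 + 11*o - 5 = (o - 1)*(o^2 - 6*o + 5) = (o - 5)*(o - 1)*(o - 1)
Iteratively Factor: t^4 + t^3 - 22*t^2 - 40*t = (t + 2)*(t^3 - t^2 - 20*t) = (t + 2)*(t + 4)*(t^2 - 5*t) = t*(t + 2)*(t + 4)*(t - 5)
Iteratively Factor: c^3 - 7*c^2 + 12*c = (c - 4)*(c^2 - 3*c) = c*(c - 4)*(c - 3)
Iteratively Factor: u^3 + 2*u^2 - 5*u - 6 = (u + 3)*(u^2 - u - 2) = (u + 1)*(u + 3)*(u - 2)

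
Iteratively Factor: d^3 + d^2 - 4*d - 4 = (d + 1)*(d^2 - 4) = (d + 1)*(d + 2)*(d - 2)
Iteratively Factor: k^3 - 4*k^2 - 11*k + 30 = (k - 2)*(k^2 - 2*k - 15) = (k - 5)*(k - 2)*(k + 3)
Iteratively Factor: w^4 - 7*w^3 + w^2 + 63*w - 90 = (w - 3)*(w^3 - 4*w^2 - 11*w + 30) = (w - 5)*(w - 3)*(w^2 + w - 6) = (w - 5)*(w - 3)*(w + 3)*(w - 2)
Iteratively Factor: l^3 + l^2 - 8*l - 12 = (l + 2)*(l^2 - l - 6) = (l - 3)*(l + 2)*(l + 2)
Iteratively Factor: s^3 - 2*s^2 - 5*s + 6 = (s - 3)*(s^2 + s - 2) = (s - 3)*(s - 1)*(s + 2)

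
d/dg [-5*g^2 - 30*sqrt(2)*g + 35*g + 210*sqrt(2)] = -10*g - 30*sqrt(2) + 35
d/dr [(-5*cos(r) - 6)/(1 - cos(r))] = 11*sin(r)/(cos(r) - 1)^2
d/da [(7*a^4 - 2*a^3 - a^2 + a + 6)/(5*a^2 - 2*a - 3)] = (70*a^5 - 52*a^4 - 76*a^3 + 15*a^2 - 54*a + 9)/(25*a^4 - 20*a^3 - 26*a^2 + 12*a + 9)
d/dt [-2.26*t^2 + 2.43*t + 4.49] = 2.43 - 4.52*t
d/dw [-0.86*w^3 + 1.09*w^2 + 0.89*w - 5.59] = -2.58*w^2 + 2.18*w + 0.89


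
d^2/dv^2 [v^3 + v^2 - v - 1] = 6*v + 2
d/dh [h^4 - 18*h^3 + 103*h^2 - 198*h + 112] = 4*h^3 - 54*h^2 + 206*h - 198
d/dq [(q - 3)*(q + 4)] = 2*q + 1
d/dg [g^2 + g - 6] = 2*g + 1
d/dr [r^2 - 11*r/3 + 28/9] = 2*r - 11/3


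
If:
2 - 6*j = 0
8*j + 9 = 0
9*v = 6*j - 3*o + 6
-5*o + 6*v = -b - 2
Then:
No Solution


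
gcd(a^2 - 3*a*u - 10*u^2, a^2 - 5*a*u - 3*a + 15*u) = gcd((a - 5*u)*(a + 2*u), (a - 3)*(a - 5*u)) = -a + 5*u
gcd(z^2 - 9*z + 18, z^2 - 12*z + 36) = z - 6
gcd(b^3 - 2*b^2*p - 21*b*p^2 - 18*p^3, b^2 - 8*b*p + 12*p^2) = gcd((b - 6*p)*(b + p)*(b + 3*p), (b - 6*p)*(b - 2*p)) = -b + 6*p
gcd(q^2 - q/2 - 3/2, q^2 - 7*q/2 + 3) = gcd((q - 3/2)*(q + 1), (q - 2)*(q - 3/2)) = q - 3/2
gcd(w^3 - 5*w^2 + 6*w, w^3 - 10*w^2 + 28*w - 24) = w - 2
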